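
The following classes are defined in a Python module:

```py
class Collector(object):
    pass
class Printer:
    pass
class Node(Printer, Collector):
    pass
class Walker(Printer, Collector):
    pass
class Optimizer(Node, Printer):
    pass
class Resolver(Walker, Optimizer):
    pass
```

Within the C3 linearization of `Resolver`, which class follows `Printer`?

L[Resolver] = Resolver + merge(L[Walker], L[Optimizer], [Walker Optimizer])
  take Walker:  [Walker Printer Collector object] + [Optimizer Node Printer Collector object] + [Walker Optimizer]
  take Optimizer:  [Printer Collector object] + [Optimizer Node Printer Collector object] + [Optimizer]
  take Node:  [Printer Collector object] + [Node Printer Collector object]
  take Printer:  [Printer Collector object] + [Printer Collector object]
  take Collector:  [Collector object] + [Collector object]
  take object:  [object] + [object]
MRO: Resolver Walker Optimizer Node Printer Collector object
Printer is at position 4; next is Collector.

Collector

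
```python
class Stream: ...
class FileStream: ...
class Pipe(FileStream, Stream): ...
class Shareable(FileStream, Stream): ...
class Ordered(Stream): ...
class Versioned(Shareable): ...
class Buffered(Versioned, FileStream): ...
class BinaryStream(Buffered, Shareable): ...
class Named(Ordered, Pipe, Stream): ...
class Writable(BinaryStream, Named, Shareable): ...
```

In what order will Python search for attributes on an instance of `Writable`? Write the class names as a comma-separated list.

L[Writable] = Writable + merge(L[BinaryStream], L[Named], L[Shareable], [BinaryStream Named Shareable])
  take BinaryStream:  [BinaryStream Buffered Versioned Shareable FileStream Stream object] + [Named Ordered Pipe FileStream Stream object] + [Shareable FileStream Stream object] + [BinaryStream Named Shareable]
  take Buffered:  [Buffered Versioned Shareable FileStream Stream object] + [Named Ordered Pipe FileStream Stream object] + [Shareable FileStream Stream object] + [Named Shareable]
  take Versioned:  [Versioned Shareable FileStream Stream object] + [Named Ordered Pipe FileStream Stream object] + [Shareable FileStream Stream object] + [Named Shareable]
  take Named:  [Shareable FileStream Stream object] + [Named Ordered Pipe FileStream Stream object] + [Shareable FileStream Stream object] + [Named Shareable]
  take Shareable:  [Shareable FileStream Stream object] + [Ordered Pipe FileStream Stream object] + [Shareable FileStream Stream object] + [Shareable]
  take Ordered:  [FileStream Stream object] + [Ordered Pipe FileStream Stream object] + [FileStream Stream object]
  take Pipe:  [FileStream Stream object] + [Pipe FileStream Stream object] + [FileStream Stream object]
  take FileStream:  [FileStream Stream object] + [FileStream Stream object] + [FileStream Stream object]
  take Stream:  [Stream object] + [Stream object] + [Stream object]
  take object:  [object] + [object] + [object]

Writable, BinaryStream, Buffered, Versioned, Named, Shareable, Ordered, Pipe, FileStream, Stream, object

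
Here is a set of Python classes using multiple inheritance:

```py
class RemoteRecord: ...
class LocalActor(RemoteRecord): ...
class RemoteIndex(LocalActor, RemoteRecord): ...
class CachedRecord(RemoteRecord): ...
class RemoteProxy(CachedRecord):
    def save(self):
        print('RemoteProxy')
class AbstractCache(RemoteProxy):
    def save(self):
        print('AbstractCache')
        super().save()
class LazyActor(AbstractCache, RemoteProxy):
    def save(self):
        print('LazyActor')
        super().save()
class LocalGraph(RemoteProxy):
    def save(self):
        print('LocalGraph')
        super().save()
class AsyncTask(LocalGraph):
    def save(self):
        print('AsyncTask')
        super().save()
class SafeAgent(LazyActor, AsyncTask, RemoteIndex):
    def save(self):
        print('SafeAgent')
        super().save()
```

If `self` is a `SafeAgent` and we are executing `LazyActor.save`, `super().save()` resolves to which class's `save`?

AbstractCache

L[SafeAgent] = SafeAgent + merge(L[LazyActor], L[AsyncTask], L[RemoteIndex], [LazyActor AsyncTask RemoteIndex])
  take LazyActor:  [LazyActor AbstractCache RemoteProxy CachedRecord RemoteRecord object] + [AsyncTask LocalGraph RemoteProxy CachedRecord RemoteRecord object] + [RemoteIndex LocalActor RemoteRecord object] + [LazyActor AsyncTask RemoteIndex]
  take AbstractCache:  [AbstractCache RemoteProxy CachedRecord RemoteRecord object] + [AsyncTask LocalGraph RemoteProxy CachedRecord RemoteRecord object] + [RemoteIndex LocalActor RemoteRecord object] + [AsyncTask RemoteIndex]
  take AsyncTask:  [RemoteProxy CachedRecord RemoteRecord object] + [AsyncTask LocalGraph RemoteProxy CachedRecord RemoteRecord object] + [RemoteIndex LocalActor RemoteRecord object] + [AsyncTask RemoteIndex]
  take LocalGraph:  [RemoteProxy CachedRecord RemoteRecord object] + [LocalGraph RemoteProxy CachedRecord RemoteRecord object] + [RemoteIndex LocalActor RemoteRecord object] + [RemoteIndex]
  take RemoteProxy:  [RemoteProxy CachedRecord RemoteRecord object] + [RemoteProxy CachedRecord RemoteRecord object] + [RemoteIndex LocalActor RemoteRecord object] + [RemoteIndex]
  take CachedRecord:  [CachedRecord RemoteRecord object] + [CachedRecord RemoteRecord object] + [RemoteIndex LocalActor RemoteRecord object] + [RemoteIndex]
  take RemoteIndex:  [RemoteRecord object] + [RemoteRecord object] + [RemoteIndex LocalActor RemoteRecord object] + [RemoteIndex]
  take LocalActor:  [RemoteRecord object] + [RemoteRecord object] + [LocalActor RemoteRecord object]
  take RemoteRecord:  [RemoteRecord object] + [RemoteRecord object] + [RemoteRecord object]
  take object:  [object] + [object] + [object]
MRO: SafeAgent LazyActor AbstractCache AsyncTask LocalGraph RemoteProxy CachedRecord RemoteIndex LocalActor RemoteRecord object
super() in LazyActor.save on a SafeAgent instance goes to the class after LazyActor in SafeAgent's MRO: AbstractCache.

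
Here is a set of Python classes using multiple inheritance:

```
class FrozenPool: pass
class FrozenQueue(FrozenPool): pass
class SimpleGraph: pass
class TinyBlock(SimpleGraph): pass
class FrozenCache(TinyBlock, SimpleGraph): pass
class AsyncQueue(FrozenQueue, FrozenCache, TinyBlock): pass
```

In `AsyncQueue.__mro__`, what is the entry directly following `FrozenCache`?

TinyBlock

L[AsyncQueue] = AsyncQueue + merge(L[FrozenQueue], L[FrozenCache], L[TinyBlock], [FrozenQueue FrozenCache TinyBlock])
  take FrozenQueue:  [FrozenQueue FrozenPool object] + [FrozenCache TinyBlock SimpleGraph object] + [TinyBlock SimpleGraph object] + [FrozenQueue FrozenCache TinyBlock]
  take FrozenPool:  [FrozenPool object] + [FrozenCache TinyBlock SimpleGraph object] + [TinyBlock SimpleGraph object] + [FrozenCache TinyBlock]
  take FrozenCache:  [object] + [FrozenCache TinyBlock SimpleGraph object] + [TinyBlock SimpleGraph object] + [FrozenCache TinyBlock]
  take TinyBlock:  [object] + [TinyBlock SimpleGraph object] + [TinyBlock SimpleGraph object] + [TinyBlock]
  take SimpleGraph:  [object] + [SimpleGraph object] + [SimpleGraph object]
  take object:  [object] + [object] + [object]
MRO: AsyncQueue FrozenQueue FrozenPool FrozenCache TinyBlock SimpleGraph object
FrozenCache is at position 3; next is TinyBlock.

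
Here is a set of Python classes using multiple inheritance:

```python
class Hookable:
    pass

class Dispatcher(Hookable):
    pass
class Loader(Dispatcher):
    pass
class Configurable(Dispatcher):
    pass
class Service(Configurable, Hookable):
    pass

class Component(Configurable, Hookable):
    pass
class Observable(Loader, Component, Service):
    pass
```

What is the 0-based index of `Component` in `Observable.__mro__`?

2

L[Observable] = Observable + merge(L[Loader], L[Component], L[Service], [Loader Component Service])
  take Loader:  [Loader Dispatcher Hookable object] + [Component Configurable Dispatcher Hookable object] + [Service Configurable Dispatcher Hookable object] + [Loader Component Service]
  take Component:  [Dispatcher Hookable object] + [Component Configurable Dispatcher Hookable object] + [Service Configurable Dispatcher Hookable object] + [Component Service]
  take Service:  [Dispatcher Hookable object] + [Configurable Dispatcher Hookable object] + [Service Configurable Dispatcher Hookable object] + [Service]
  take Configurable:  [Dispatcher Hookable object] + [Configurable Dispatcher Hookable object] + [Configurable Dispatcher Hookable object]
  take Dispatcher:  [Dispatcher Hookable object] + [Dispatcher Hookable object] + [Dispatcher Hookable object]
  take Hookable:  [Hookable object] + [Hookable object] + [Hookable object]
  take object:  [object] + [object] + [object]
MRO: Observable Loader Component Service Configurable Dispatcher Hookable object
Component sits at index 2.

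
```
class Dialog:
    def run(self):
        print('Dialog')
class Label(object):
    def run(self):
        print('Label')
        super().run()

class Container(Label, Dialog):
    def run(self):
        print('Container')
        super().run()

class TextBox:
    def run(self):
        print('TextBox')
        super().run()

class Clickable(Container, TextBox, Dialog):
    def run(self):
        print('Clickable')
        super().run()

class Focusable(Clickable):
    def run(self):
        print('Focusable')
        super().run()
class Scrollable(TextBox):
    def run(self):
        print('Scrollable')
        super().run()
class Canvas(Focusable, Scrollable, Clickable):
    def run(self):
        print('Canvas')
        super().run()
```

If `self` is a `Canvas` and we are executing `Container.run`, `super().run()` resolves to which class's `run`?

Label

L[Canvas] = Canvas + merge(L[Focusable], L[Scrollable], L[Clickable], [Focusable Scrollable Clickable])
  take Focusable:  [Focusable Clickable Container Label TextBox Dialog object] + [Scrollable TextBox object] + [Clickable Container Label TextBox Dialog object] + [Focusable Scrollable Clickable]
  take Scrollable:  [Clickable Container Label TextBox Dialog object] + [Scrollable TextBox object] + [Clickable Container Label TextBox Dialog object] + [Scrollable Clickable]
  take Clickable:  [Clickable Container Label TextBox Dialog object] + [TextBox object] + [Clickable Container Label TextBox Dialog object] + [Clickable]
  take Container:  [Container Label TextBox Dialog object] + [TextBox object] + [Container Label TextBox Dialog object]
  take Label:  [Label TextBox Dialog object] + [TextBox object] + [Label TextBox Dialog object]
  take TextBox:  [TextBox Dialog object] + [TextBox object] + [TextBox Dialog object]
  take Dialog:  [Dialog object] + [object] + [Dialog object]
  take object:  [object] + [object] + [object]
MRO: Canvas Focusable Scrollable Clickable Container Label TextBox Dialog object
super() in Container.run on a Canvas instance goes to the class after Container in Canvas's MRO: Label.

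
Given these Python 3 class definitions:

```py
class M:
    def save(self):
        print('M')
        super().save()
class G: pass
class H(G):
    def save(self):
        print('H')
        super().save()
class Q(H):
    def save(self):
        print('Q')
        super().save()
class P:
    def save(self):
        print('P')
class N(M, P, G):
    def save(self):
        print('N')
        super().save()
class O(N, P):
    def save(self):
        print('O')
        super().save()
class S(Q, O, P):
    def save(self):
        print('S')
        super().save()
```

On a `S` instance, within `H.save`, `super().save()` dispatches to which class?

L[S] = S + merge(L[Q], L[O], L[P], [Q O P])
  take Q:  [Q H G object] + [O N M P G object] + [P object] + [Q O P]
  take H:  [H G object] + [O N M P G object] + [P object] + [O P]
  take O:  [G object] + [O N M P G object] + [P object] + [O P]
  take N:  [G object] + [N M P G object] + [P object] + [P]
  take M:  [G object] + [M P G object] + [P object] + [P]
  take P:  [G object] + [P G object] + [P object] + [P]
  take G:  [G object] + [G object] + [object]
  take object:  [object] + [object] + [object]
MRO: S Q H O N M P G object
super() in H.save on a S instance goes to the class after H in S's MRO: O.

O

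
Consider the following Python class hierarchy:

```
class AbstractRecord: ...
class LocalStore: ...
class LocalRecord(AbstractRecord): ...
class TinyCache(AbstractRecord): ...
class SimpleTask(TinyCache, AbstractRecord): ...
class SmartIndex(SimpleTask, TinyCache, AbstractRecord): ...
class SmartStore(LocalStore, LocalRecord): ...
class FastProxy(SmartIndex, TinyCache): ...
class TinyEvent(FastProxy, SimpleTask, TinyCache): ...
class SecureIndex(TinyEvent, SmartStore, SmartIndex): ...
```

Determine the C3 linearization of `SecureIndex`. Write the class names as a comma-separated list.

SecureIndex, TinyEvent, FastProxy, SmartStore, SmartIndex, SimpleTask, TinyCache, LocalStore, LocalRecord, AbstractRecord, object

L[SecureIndex] = SecureIndex + merge(L[TinyEvent], L[SmartStore], L[SmartIndex], [TinyEvent SmartStore SmartIndex])
  take TinyEvent:  [TinyEvent FastProxy SmartIndex SimpleTask TinyCache AbstractRecord object] + [SmartStore LocalStore LocalRecord AbstractRecord object] + [SmartIndex SimpleTask TinyCache AbstractRecord object] + [TinyEvent SmartStore SmartIndex]
  take FastProxy:  [FastProxy SmartIndex SimpleTask TinyCache AbstractRecord object] + [SmartStore LocalStore LocalRecord AbstractRecord object] + [SmartIndex SimpleTask TinyCache AbstractRecord object] + [SmartStore SmartIndex]
  take SmartStore:  [SmartIndex SimpleTask TinyCache AbstractRecord object] + [SmartStore LocalStore LocalRecord AbstractRecord object] + [SmartIndex SimpleTask TinyCache AbstractRecord object] + [SmartStore SmartIndex]
  take SmartIndex:  [SmartIndex SimpleTask TinyCache AbstractRecord object] + [LocalStore LocalRecord AbstractRecord object] + [SmartIndex SimpleTask TinyCache AbstractRecord object] + [SmartIndex]
  take SimpleTask:  [SimpleTask TinyCache AbstractRecord object] + [LocalStore LocalRecord AbstractRecord object] + [SimpleTask TinyCache AbstractRecord object]
  take TinyCache:  [TinyCache AbstractRecord object] + [LocalStore LocalRecord AbstractRecord object] + [TinyCache AbstractRecord object]
  take LocalStore:  [AbstractRecord object] + [LocalStore LocalRecord AbstractRecord object] + [AbstractRecord object]
  take LocalRecord:  [AbstractRecord object] + [LocalRecord AbstractRecord object] + [AbstractRecord object]
  take AbstractRecord:  [AbstractRecord object] + [AbstractRecord object] + [AbstractRecord object]
  take object:  [object] + [object] + [object]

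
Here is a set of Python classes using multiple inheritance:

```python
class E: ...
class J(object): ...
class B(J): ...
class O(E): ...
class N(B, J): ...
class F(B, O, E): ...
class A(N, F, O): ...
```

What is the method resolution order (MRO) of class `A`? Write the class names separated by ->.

A -> N -> F -> B -> J -> O -> E -> object

L[A] = A + merge(L[N], L[F], L[O], [N F O])
  take N:  [N B J object] + [F B J O E object] + [O E object] + [N F O]
  take F:  [B J object] + [F B J O E object] + [O E object] + [F O]
  take B:  [B J object] + [B J O E object] + [O E object] + [O]
  take J:  [J object] + [J O E object] + [O E object] + [O]
  take O:  [object] + [O E object] + [O E object] + [O]
  take E:  [object] + [E object] + [E object]
  take object:  [object] + [object] + [object]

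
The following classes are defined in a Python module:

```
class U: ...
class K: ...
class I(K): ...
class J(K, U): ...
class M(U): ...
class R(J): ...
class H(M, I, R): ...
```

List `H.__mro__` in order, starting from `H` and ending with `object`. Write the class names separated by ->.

L[H] = H + merge(L[M], L[I], L[R], [M I R])
  take M:  [M U object] + [I K object] + [R J K U object] + [M I R]
  take I:  [U object] + [I K object] + [R J K U object] + [I R]
  take R:  [U object] + [K object] + [R J K U object] + [R]
  take J:  [U object] + [K object] + [J K U object]
  take K:  [U object] + [K object] + [K U object]
  take U:  [U object] + [object] + [U object]
  take object:  [object] + [object] + [object]

H -> M -> I -> R -> J -> K -> U -> object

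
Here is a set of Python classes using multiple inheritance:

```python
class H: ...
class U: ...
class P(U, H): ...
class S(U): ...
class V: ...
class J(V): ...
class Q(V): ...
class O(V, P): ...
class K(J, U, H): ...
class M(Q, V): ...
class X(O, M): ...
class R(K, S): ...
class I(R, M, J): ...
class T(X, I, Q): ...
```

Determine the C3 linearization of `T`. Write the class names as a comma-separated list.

T, X, O, I, R, K, M, J, Q, V, P, S, U, H, object

L[T] = T + merge(L[X], L[I], L[Q], [X I Q])
  take X:  [X O M Q V P U H object] + [I R K M J Q V S U H object] + [Q V object] + [X I Q]
  take O:  [O M Q V P U H object] + [I R K M J Q V S U H object] + [Q V object] + [I Q]
  take I:  [M Q V P U H object] + [I R K M J Q V S U H object] + [Q V object] + [I Q]
  take R:  [M Q V P U H object] + [R K M J Q V S U H object] + [Q V object] + [Q]
  take K:  [M Q V P U H object] + [K M J Q V S U H object] + [Q V object] + [Q]
  take M:  [M Q V P U H object] + [M J Q V S U H object] + [Q V object] + [Q]
  take J:  [Q V P U H object] + [J Q V S U H object] + [Q V object] + [Q]
  take Q:  [Q V P U H object] + [Q V S U H object] + [Q V object] + [Q]
  take V:  [V P U H object] + [V S U H object] + [V object]
  take P:  [P U H object] + [S U H object] + [object]
  take S:  [U H object] + [S U H object] + [object]
  take U:  [U H object] + [U H object] + [object]
  take H:  [H object] + [H object] + [object]
  take object:  [object] + [object] + [object]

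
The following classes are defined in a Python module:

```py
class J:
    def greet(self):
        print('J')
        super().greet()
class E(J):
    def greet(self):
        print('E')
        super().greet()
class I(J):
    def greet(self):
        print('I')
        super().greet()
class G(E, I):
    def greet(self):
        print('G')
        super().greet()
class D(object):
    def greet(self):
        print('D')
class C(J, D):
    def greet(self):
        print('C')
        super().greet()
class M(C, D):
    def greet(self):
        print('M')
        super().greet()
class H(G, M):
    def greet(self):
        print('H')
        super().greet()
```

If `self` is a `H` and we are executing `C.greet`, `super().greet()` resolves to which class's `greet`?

J

L[H] = H + merge(L[G], L[M], [G M])
  take G:  [G E I J object] + [M C J D object] + [G M]
  take E:  [E I J object] + [M C J D object] + [M]
  take I:  [I J object] + [M C J D object] + [M]
  take M:  [J object] + [M C J D object] + [M]
  take C:  [J object] + [C J D object]
  take J:  [J object] + [J D object]
  take D:  [object] + [D object]
  take object:  [object] + [object]
MRO: H G E I M C J D object
super() in C.greet on a H instance goes to the class after C in H's MRO: J.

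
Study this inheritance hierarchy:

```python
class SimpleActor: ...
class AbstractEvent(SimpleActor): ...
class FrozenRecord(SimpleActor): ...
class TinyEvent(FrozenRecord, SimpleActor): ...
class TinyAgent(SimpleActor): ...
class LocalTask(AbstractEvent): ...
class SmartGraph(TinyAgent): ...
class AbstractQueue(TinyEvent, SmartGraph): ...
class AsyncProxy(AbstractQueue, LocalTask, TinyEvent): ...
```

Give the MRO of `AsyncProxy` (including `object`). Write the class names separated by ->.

L[AsyncProxy] = AsyncProxy + merge(L[AbstractQueue], L[LocalTask], L[TinyEvent], [AbstractQueue LocalTask TinyEvent])
  take AbstractQueue:  [AbstractQueue TinyEvent FrozenRecord SmartGraph TinyAgent SimpleActor object] + [LocalTask AbstractEvent SimpleActor object] + [TinyEvent FrozenRecord SimpleActor object] + [AbstractQueue LocalTask TinyEvent]
  take LocalTask:  [TinyEvent FrozenRecord SmartGraph TinyAgent SimpleActor object] + [LocalTask AbstractEvent SimpleActor object] + [TinyEvent FrozenRecord SimpleActor object] + [LocalTask TinyEvent]
  take TinyEvent:  [TinyEvent FrozenRecord SmartGraph TinyAgent SimpleActor object] + [AbstractEvent SimpleActor object] + [TinyEvent FrozenRecord SimpleActor object] + [TinyEvent]
  take FrozenRecord:  [FrozenRecord SmartGraph TinyAgent SimpleActor object] + [AbstractEvent SimpleActor object] + [FrozenRecord SimpleActor object]
  take SmartGraph:  [SmartGraph TinyAgent SimpleActor object] + [AbstractEvent SimpleActor object] + [SimpleActor object]
  take TinyAgent:  [TinyAgent SimpleActor object] + [AbstractEvent SimpleActor object] + [SimpleActor object]
  take AbstractEvent:  [SimpleActor object] + [AbstractEvent SimpleActor object] + [SimpleActor object]
  take SimpleActor:  [SimpleActor object] + [SimpleActor object] + [SimpleActor object]
  take object:  [object] + [object] + [object]

AsyncProxy -> AbstractQueue -> LocalTask -> TinyEvent -> FrozenRecord -> SmartGraph -> TinyAgent -> AbstractEvent -> SimpleActor -> object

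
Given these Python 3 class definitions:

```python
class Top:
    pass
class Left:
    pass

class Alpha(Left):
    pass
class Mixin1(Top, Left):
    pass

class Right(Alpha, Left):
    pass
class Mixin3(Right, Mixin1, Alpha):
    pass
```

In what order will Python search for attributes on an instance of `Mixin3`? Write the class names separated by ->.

Mixin3 -> Right -> Mixin1 -> Alpha -> Top -> Left -> object

L[Mixin3] = Mixin3 + merge(L[Right], L[Mixin1], L[Alpha], [Right Mixin1 Alpha])
  take Right:  [Right Alpha Left object] + [Mixin1 Top Left object] + [Alpha Left object] + [Right Mixin1 Alpha]
  take Mixin1:  [Alpha Left object] + [Mixin1 Top Left object] + [Alpha Left object] + [Mixin1 Alpha]
  take Alpha:  [Alpha Left object] + [Top Left object] + [Alpha Left object] + [Alpha]
  take Top:  [Left object] + [Top Left object] + [Left object]
  take Left:  [Left object] + [Left object] + [Left object]
  take object:  [object] + [object] + [object]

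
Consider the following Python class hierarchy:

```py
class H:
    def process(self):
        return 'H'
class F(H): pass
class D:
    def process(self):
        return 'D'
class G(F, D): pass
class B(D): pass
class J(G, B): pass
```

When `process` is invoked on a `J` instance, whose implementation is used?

H

L[J] = J + merge(L[G], L[B], [G B])
  take G:  [G F H D object] + [B D object] + [G B]
  take F:  [F H D object] + [B D object] + [B]
  take H:  [H D object] + [B D object] + [B]
  take B:  [D object] + [B D object] + [B]
  take D:  [D object] + [D object]
  take object:  [object] + [object]
MRO: J G F H B D object
process is defined in: D, H. First along the MRO is H.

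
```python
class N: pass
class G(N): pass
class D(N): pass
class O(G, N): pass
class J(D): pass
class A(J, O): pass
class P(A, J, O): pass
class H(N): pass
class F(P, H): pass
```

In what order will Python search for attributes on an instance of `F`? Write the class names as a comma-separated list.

L[F] = F + merge(L[P], L[H], [P H])
  take P:  [P A J D O G N object] + [H N object] + [P H]
  take A:  [A J D O G N object] + [H N object] + [H]
  take J:  [J D O G N object] + [H N object] + [H]
  take D:  [D O G N object] + [H N object] + [H]
  take O:  [O G N object] + [H N object] + [H]
  take G:  [G N object] + [H N object] + [H]
  take H:  [N object] + [H N object] + [H]
  take N:  [N object] + [N object]
  take object:  [object] + [object]

F, P, A, J, D, O, G, H, N, object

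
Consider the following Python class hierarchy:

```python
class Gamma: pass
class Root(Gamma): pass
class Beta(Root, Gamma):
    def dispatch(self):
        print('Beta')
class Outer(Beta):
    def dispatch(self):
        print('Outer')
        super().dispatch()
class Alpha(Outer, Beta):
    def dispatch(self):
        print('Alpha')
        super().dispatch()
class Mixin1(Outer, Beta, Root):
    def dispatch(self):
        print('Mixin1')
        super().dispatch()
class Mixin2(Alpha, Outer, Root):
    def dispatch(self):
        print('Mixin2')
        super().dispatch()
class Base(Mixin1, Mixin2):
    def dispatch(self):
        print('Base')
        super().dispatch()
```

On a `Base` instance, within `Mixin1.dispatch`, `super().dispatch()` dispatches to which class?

L[Base] = Base + merge(L[Mixin1], L[Mixin2], [Mixin1 Mixin2])
  take Mixin1:  [Mixin1 Outer Beta Root Gamma object] + [Mixin2 Alpha Outer Beta Root Gamma object] + [Mixin1 Mixin2]
  take Mixin2:  [Outer Beta Root Gamma object] + [Mixin2 Alpha Outer Beta Root Gamma object] + [Mixin2]
  take Alpha:  [Outer Beta Root Gamma object] + [Alpha Outer Beta Root Gamma object]
  take Outer:  [Outer Beta Root Gamma object] + [Outer Beta Root Gamma object]
  take Beta:  [Beta Root Gamma object] + [Beta Root Gamma object]
  take Root:  [Root Gamma object] + [Root Gamma object]
  take Gamma:  [Gamma object] + [Gamma object]
  take object:  [object] + [object]
MRO: Base Mixin1 Mixin2 Alpha Outer Beta Root Gamma object
super() in Mixin1.dispatch on a Base instance goes to the class after Mixin1 in Base's MRO: Mixin2.

Mixin2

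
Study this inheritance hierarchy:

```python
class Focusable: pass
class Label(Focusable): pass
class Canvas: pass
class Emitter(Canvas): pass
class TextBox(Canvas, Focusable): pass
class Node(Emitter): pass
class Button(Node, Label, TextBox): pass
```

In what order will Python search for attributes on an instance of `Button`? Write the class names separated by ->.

L[Button] = Button + merge(L[Node], L[Label], L[TextBox], [Node Label TextBox])
  take Node:  [Node Emitter Canvas object] + [Label Focusable object] + [TextBox Canvas Focusable object] + [Node Label TextBox]
  take Emitter:  [Emitter Canvas object] + [Label Focusable object] + [TextBox Canvas Focusable object] + [Label TextBox]
  take Label:  [Canvas object] + [Label Focusable object] + [TextBox Canvas Focusable object] + [Label TextBox]
  take TextBox:  [Canvas object] + [Focusable object] + [TextBox Canvas Focusable object] + [TextBox]
  take Canvas:  [Canvas object] + [Focusable object] + [Canvas Focusable object]
  take Focusable:  [object] + [Focusable object] + [Focusable object]
  take object:  [object] + [object] + [object]

Button -> Node -> Emitter -> Label -> TextBox -> Canvas -> Focusable -> object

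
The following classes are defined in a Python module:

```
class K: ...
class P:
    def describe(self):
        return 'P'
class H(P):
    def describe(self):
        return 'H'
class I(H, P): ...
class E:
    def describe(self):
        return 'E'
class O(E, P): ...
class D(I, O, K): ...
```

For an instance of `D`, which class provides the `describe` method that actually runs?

L[D] = D + merge(L[I], L[O], L[K], [I O K])
  take I:  [I H P object] + [O E P object] + [K object] + [I O K]
  take H:  [H P object] + [O E P object] + [K object] + [O K]
  take O:  [P object] + [O E P object] + [K object] + [O K]
  take E:  [P object] + [E P object] + [K object] + [K]
  take P:  [P object] + [P object] + [K object] + [K]
  take K:  [object] + [object] + [K object] + [K]
  take object:  [object] + [object] + [object]
MRO: D I H O E P K object
describe is defined in: E, H, P. First along the MRO is H.

H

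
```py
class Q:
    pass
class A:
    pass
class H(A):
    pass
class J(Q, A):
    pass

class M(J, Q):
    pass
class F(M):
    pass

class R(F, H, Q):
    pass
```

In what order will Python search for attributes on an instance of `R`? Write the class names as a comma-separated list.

R, F, M, J, H, Q, A, object

L[R] = R + merge(L[F], L[H], L[Q], [F H Q])
  take F:  [F M J Q A object] + [H A object] + [Q object] + [F H Q]
  take M:  [M J Q A object] + [H A object] + [Q object] + [H Q]
  take J:  [J Q A object] + [H A object] + [Q object] + [H Q]
  take H:  [Q A object] + [H A object] + [Q object] + [H Q]
  take Q:  [Q A object] + [A object] + [Q object] + [Q]
  take A:  [A object] + [A object] + [object]
  take object:  [object] + [object] + [object]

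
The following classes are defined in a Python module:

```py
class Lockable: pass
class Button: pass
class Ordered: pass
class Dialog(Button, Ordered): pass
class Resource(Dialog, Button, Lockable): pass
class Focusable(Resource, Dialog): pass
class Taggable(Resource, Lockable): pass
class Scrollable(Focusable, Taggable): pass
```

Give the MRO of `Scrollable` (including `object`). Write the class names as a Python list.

[Scrollable, Focusable, Taggable, Resource, Dialog, Button, Ordered, Lockable, object]

L[Scrollable] = Scrollable + merge(L[Focusable], L[Taggable], [Focusable Taggable])
  take Focusable:  [Focusable Resource Dialog Button Ordered Lockable object] + [Taggable Resource Dialog Button Ordered Lockable object] + [Focusable Taggable]
  take Taggable:  [Resource Dialog Button Ordered Lockable object] + [Taggable Resource Dialog Button Ordered Lockable object] + [Taggable]
  take Resource:  [Resource Dialog Button Ordered Lockable object] + [Resource Dialog Button Ordered Lockable object]
  take Dialog:  [Dialog Button Ordered Lockable object] + [Dialog Button Ordered Lockable object]
  take Button:  [Button Ordered Lockable object] + [Button Ordered Lockable object]
  take Ordered:  [Ordered Lockable object] + [Ordered Lockable object]
  take Lockable:  [Lockable object] + [Lockable object]
  take object:  [object] + [object]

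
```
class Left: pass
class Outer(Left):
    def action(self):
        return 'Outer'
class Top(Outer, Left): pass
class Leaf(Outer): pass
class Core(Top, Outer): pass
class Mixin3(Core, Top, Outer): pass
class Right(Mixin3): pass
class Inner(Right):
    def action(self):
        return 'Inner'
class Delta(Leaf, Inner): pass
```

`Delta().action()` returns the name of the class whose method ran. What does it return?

L[Delta] = Delta + merge(L[Leaf], L[Inner], [Leaf Inner])
  take Leaf:  [Leaf Outer Left object] + [Inner Right Mixin3 Core Top Outer Left object] + [Leaf Inner]
  take Inner:  [Outer Left object] + [Inner Right Mixin3 Core Top Outer Left object] + [Inner]
  take Right:  [Outer Left object] + [Right Mixin3 Core Top Outer Left object]
  take Mixin3:  [Outer Left object] + [Mixin3 Core Top Outer Left object]
  take Core:  [Outer Left object] + [Core Top Outer Left object]
  take Top:  [Outer Left object] + [Top Outer Left object]
  take Outer:  [Outer Left object] + [Outer Left object]
  take Left:  [Left object] + [Left object]
  take object:  [object] + [object]
MRO: Delta Leaf Inner Right Mixin3 Core Top Outer Left object
action is defined in: Inner, Outer. First along the MRO is Inner.

Inner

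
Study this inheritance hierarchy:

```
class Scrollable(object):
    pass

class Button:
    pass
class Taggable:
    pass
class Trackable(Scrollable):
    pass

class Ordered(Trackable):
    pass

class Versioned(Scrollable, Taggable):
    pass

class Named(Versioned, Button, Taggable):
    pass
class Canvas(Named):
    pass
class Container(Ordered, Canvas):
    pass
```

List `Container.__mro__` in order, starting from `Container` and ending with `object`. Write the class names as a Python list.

[Container, Ordered, Trackable, Canvas, Named, Versioned, Scrollable, Button, Taggable, object]

L[Container] = Container + merge(L[Ordered], L[Canvas], [Ordered Canvas])
  take Ordered:  [Ordered Trackable Scrollable object] + [Canvas Named Versioned Scrollable Button Taggable object] + [Ordered Canvas]
  take Trackable:  [Trackable Scrollable object] + [Canvas Named Versioned Scrollable Button Taggable object] + [Canvas]
  take Canvas:  [Scrollable object] + [Canvas Named Versioned Scrollable Button Taggable object] + [Canvas]
  take Named:  [Scrollable object] + [Named Versioned Scrollable Button Taggable object]
  take Versioned:  [Scrollable object] + [Versioned Scrollable Button Taggable object]
  take Scrollable:  [Scrollable object] + [Scrollable Button Taggable object]
  take Button:  [object] + [Button Taggable object]
  take Taggable:  [object] + [Taggable object]
  take object:  [object] + [object]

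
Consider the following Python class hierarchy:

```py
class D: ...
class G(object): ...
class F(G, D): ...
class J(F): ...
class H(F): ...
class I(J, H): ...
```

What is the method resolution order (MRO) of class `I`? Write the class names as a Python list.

L[I] = I + merge(L[J], L[H], [J H])
  take J:  [J F G D object] + [H F G D object] + [J H]
  take H:  [F G D object] + [H F G D object] + [H]
  take F:  [F G D object] + [F G D object]
  take G:  [G D object] + [G D object]
  take D:  [D object] + [D object]
  take object:  [object] + [object]

[I, J, H, F, G, D, object]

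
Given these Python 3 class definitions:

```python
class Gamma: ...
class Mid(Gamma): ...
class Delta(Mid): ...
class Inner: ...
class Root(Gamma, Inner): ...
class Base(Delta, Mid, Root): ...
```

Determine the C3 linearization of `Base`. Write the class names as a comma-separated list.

Base, Delta, Mid, Root, Gamma, Inner, object

L[Base] = Base + merge(L[Delta], L[Mid], L[Root], [Delta Mid Root])
  take Delta:  [Delta Mid Gamma object] + [Mid Gamma object] + [Root Gamma Inner object] + [Delta Mid Root]
  take Mid:  [Mid Gamma object] + [Mid Gamma object] + [Root Gamma Inner object] + [Mid Root]
  take Root:  [Gamma object] + [Gamma object] + [Root Gamma Inner object] + [Root]
  take Gamma:  [Gamma object] + [Gamma object] + [Gamma Inner object]
  take Inner:  [object] + [object] + [Inner object]
  take object:  [object] + [object] + [object]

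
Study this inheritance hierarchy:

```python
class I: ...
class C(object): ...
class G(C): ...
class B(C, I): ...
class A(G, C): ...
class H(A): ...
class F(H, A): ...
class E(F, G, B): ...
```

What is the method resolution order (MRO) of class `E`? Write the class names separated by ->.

L[E] = E + merge(L[F], L[G], L[B], [F G B])
  take F:  [F H A G C object] + [G C object] + [B C I object] + [F G B]
  take H:  [H A G C object] + [G C object] + [B C I object] + [G B]
  take A:  [A G C object] + [G C object] + [B C I object] + [G B]
  take G:  [G C object] + [G C object] + [B C I object] + [G B]
  take B:  [C object] + [C object] + [B C I object] + [B]
  take C:  [C object] + [C object] + [C I object]
  take I:  [object] + [object] + [I object]
  take object:  [object] + [object] + [object]

E -> F -> H -> A -> G -> B -> C -> I -> object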